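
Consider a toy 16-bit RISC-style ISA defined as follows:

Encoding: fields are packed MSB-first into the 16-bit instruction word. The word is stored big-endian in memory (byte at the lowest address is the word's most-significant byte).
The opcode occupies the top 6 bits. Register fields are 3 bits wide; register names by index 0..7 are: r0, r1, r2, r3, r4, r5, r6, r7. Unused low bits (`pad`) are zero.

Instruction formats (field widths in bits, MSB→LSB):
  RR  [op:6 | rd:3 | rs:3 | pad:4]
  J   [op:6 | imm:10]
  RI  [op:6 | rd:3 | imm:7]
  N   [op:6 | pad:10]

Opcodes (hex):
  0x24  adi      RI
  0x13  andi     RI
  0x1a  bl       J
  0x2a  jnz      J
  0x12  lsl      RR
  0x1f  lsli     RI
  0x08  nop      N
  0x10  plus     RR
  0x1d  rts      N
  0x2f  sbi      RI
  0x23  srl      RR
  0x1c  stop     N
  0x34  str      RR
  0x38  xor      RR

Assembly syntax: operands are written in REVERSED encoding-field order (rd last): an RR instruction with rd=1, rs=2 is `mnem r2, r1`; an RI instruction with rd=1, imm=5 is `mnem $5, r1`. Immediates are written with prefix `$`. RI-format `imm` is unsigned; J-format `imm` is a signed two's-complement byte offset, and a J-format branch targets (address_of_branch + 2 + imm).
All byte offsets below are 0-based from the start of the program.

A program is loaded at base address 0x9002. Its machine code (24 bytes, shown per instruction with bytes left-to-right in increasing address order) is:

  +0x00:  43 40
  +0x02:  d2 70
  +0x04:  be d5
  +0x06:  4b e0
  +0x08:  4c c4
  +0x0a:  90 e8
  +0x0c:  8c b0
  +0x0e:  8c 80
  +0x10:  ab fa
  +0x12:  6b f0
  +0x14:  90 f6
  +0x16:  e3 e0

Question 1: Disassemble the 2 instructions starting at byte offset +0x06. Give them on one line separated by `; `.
[06] 4b e0 → 0x4be0
  top 6b → 0x12 → lsl [RR]
  rd@[9:7]=0x7 ⇒ r7
  rs@[6:4]=0x6 ⇒ r6
[08] 4c c4 → 0x4cc4
  top 6b → 0x13 → andi [RI]
  rd@[9:7]=0x1 ⇒ r1
  imm@[6:0]=0x44 ⇒ $68

lsl r6, r7; andi $68, r1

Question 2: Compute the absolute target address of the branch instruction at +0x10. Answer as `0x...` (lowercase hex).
+0x10: ab fa ⇒ word 0xabfa (big)
  opcode bits[15:10]=0x2a: jnz/J
  imm: (w>>0)&0x3ff=0x3fa (s10→-6) → $-6
  target = base 0x9002 + off 0x10 + 2 + imm -6 = 0x900e

0x900e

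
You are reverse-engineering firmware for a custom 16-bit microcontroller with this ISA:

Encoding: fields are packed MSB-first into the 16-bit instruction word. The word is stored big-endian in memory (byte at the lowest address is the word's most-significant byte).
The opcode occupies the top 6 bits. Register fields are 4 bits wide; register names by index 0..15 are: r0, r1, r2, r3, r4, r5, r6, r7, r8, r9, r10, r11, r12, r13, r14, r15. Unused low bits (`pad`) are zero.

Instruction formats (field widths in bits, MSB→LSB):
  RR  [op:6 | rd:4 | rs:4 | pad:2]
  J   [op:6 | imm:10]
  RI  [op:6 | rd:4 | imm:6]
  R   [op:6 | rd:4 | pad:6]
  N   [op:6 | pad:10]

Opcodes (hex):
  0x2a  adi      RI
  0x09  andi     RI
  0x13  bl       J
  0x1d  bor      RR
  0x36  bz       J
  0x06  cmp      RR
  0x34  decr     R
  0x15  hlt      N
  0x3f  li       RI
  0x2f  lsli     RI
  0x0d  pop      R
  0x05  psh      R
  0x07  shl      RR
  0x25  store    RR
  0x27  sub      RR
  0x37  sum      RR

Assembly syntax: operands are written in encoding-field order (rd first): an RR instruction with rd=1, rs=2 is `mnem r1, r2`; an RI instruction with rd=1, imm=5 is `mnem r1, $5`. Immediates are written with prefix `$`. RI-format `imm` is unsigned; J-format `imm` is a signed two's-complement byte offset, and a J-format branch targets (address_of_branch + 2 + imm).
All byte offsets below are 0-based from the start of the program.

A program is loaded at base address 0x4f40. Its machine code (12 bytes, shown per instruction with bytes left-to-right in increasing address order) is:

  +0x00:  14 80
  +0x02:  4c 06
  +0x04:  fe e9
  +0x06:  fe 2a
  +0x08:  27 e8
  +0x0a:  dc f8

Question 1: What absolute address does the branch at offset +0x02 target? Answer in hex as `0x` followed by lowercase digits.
@+02  big-endian(4c 06) = 0x4c06
  opcode bits[15:10]=0x13: bl/J
  imm: (w>>0)&0x3ff=0x6 → $6
  target = base 0x4f40 + off 0x02 + 2 + imm 6 = 0x4f4a

0x4f4a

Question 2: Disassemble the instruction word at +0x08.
[08] 27 e8 → 0x27e8
  op=0x27e8>>10=0x9 ⇒ andi (RI)
  rd@[9:6]=0xf ⇒ r15
  imm@[5:0]=0x28 ⇒ $40

andi r15, $40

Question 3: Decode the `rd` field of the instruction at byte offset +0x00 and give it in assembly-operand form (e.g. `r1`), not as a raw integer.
@+00  big-endian(14 80) = 0x1480
  top 6b → 0x5 → psh [R]
  rd@[9:6]=0x2 ⇒ r2

r2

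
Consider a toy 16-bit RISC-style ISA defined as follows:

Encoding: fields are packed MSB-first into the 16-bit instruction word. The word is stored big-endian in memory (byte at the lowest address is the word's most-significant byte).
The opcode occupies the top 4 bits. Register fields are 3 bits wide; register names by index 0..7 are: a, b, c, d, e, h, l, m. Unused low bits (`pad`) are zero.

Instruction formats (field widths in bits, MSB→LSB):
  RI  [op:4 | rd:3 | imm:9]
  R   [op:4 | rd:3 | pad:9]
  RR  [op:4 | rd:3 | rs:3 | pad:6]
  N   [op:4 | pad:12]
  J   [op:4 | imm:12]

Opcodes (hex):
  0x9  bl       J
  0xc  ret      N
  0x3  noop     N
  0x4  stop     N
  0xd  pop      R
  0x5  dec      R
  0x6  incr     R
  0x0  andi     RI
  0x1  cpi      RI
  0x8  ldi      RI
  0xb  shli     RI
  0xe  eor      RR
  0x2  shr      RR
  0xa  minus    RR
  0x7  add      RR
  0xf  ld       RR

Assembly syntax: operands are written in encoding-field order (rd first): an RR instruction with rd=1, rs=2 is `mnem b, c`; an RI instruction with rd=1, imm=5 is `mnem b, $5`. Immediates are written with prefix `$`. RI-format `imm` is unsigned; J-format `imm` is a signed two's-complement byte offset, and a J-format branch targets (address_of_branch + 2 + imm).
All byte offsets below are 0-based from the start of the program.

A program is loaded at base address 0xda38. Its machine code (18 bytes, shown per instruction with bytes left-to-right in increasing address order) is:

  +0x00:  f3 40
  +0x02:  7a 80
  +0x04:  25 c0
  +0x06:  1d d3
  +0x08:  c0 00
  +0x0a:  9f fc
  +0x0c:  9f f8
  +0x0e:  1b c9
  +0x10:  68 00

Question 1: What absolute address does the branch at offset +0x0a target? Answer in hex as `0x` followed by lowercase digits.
off 0x0a: read 9f fc as big → 0x9ffc
  op=0x9ffc>>12=0x9 ⇒ bl (J)
  [11:0] imm=4092 (s12→-4) = $-4
  target = base 0xda38 + off 0x0a + 2 + imm -4 = 0xda40

0xda40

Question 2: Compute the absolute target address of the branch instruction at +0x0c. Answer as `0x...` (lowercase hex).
[0c] 9f f8 → 0x9ff8
  opcode bits[15:12]=0x9: bl/J
  imm@[11:0]=0xff8 (s12→-8) ⇒ $-8
  target = base 0xda38 + off 0x0c + 2 + imm -8 = 0xda3e

0xda3e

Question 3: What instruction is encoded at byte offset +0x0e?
+0x0e: 1b c9 ⇒ word 0x1bc9 (big)
  op=0x1bc9>>12=0x1 ⇒ cpi (RI)
  rd@[11:9]=0x5 ⇒ h
  imm@[8:0]=0x1c9 ⇒ $457

cpi h, $457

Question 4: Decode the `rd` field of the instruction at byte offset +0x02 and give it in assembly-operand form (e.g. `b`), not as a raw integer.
h

+0x02: 7a 80 ⇒ word 0x7a80 (big)
  opcode bits[15:12]=0x7: add/RR
  rd@[11:9]=0x5 ⇒ h
  rs@[8:6]=0x2 ⇒ c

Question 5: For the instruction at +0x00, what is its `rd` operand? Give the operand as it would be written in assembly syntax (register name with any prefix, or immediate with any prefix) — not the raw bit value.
b

[00] f3 40 → 0xf340
  opcode bits[15:12]=0xf: ld/RR
  rd@[11:9]=0x1 ⇒ b
  rs@[8:6]=0x5 ⇒ h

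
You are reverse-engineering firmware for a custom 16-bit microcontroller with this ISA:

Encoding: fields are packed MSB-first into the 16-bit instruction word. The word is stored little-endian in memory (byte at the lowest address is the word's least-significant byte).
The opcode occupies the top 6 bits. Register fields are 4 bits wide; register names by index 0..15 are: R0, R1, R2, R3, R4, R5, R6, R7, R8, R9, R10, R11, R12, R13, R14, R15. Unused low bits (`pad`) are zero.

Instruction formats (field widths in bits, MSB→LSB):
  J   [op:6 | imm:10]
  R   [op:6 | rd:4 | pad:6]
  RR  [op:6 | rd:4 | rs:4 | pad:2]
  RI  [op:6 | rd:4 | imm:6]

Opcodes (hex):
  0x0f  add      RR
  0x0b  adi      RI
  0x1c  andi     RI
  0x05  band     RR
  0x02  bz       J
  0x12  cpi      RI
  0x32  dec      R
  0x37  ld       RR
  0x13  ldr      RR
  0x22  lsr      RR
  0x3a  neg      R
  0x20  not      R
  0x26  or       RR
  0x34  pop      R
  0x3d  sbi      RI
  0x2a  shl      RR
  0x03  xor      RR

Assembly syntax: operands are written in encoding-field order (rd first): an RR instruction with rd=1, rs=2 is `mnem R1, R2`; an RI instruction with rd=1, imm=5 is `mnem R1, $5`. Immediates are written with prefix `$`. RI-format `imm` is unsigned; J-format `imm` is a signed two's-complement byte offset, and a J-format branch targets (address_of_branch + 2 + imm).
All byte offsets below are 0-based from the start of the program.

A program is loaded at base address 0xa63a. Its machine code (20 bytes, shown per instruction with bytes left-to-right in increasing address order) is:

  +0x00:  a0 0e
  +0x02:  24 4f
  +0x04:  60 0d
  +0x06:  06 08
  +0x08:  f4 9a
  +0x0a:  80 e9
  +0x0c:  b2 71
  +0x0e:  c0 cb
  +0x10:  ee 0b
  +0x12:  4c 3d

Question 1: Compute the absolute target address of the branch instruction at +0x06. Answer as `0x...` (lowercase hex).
0xa648

+0x06: 06 08 ⇒ word 0x0806 (little)
  op=0x0806>>10=0x2 ⇒ bz (J)
  [9:0] imm=6 = $6
  target = base 0xa63a + off 0x06 + 2 + imm 6 = 0xa648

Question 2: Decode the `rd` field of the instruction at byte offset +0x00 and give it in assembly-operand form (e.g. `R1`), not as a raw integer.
off 0x00: read a0 0e as little → 0x0ea0
  opcode bits[15:10]=0x3: xor/RR
  [9:6] rd=10 = R10
  [5:2] rs=8 = R8

R10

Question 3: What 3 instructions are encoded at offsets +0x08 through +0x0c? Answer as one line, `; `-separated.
[08] f4 9a → 0x9af4
  top 6b → 0x26 → or [RR]
  [9:6] rd=11 = R11
  [5:2] rs=13 = R13
[0a] 80 e9 → 0xe980
  top 6b → 0x3a → neg [R]
  [9:6] rd=6 = R6
[0c] b2 71 → 0x71b2
  top 6b → 0x1c → andi [RI]
  [9:6] rd=6 = R6
  [5:0] imm=50 = $50

or R11, R13; neg R6; andi R6, $50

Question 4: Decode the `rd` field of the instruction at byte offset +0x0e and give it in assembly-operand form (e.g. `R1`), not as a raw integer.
[0e] c0 cb → 0xcbc0
  opcode bits[15:10]=0x32: dec/R
  rd: (w>>6)&0xf=0xf → R15

R15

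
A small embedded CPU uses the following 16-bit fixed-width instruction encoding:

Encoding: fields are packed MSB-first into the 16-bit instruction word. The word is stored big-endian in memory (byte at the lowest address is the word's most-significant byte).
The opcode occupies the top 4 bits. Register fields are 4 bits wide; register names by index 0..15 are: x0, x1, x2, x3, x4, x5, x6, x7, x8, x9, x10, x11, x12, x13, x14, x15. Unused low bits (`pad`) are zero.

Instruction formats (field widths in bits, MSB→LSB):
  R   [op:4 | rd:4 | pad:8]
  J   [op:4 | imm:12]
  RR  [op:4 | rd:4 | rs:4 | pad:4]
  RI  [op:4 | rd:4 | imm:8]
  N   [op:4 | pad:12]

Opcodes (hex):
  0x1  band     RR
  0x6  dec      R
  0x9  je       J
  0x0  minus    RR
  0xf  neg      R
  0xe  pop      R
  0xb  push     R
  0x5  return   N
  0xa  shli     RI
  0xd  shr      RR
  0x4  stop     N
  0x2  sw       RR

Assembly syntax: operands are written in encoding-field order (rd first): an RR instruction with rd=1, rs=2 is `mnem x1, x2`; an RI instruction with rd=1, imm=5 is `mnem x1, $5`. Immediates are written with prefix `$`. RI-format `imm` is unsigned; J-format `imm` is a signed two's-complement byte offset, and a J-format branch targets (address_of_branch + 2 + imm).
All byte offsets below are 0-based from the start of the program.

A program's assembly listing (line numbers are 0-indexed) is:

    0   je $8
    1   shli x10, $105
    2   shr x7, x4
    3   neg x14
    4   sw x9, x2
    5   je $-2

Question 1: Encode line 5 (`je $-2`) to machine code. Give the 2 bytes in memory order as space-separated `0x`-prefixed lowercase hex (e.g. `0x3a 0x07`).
0x9f 0xfe

line 5 (je): pack op=0x9:4|imm=-2:12 = 0x9ffe; big→ 9f fe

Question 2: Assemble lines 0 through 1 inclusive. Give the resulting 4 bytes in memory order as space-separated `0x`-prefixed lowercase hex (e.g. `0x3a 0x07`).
0x90 0x08 0xaa 0x69

0. je fields op=0x9:4|imm=8:12 → word 9008h → 90 08
1. shli fields op=0xa:4|rd=10:4|imm=105:8 → word aa69h → aa 69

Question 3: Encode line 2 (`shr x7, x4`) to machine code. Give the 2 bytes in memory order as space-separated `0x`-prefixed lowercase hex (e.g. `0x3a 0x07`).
line 2 (shr): pack op=0xd:4|rd=7:4|rs=4:4|pad=0:4 = 0xd740; big→ d7 40

0xd7 0x40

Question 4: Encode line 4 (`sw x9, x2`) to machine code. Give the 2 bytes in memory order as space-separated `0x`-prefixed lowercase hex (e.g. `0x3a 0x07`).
0x29 0x20

L4: sw op=0x2:4|rd=9:4|rs=2:4|pad=0:4 ⇒ 0x2920 ⇒ big 29 20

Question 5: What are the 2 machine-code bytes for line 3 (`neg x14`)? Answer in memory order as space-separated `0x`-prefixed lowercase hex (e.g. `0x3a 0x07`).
0xfe 0x00

line 3 (neg): pack op=0xf:4|rd=14:4|pad=0:8 = 0xfe00; big→ fe 00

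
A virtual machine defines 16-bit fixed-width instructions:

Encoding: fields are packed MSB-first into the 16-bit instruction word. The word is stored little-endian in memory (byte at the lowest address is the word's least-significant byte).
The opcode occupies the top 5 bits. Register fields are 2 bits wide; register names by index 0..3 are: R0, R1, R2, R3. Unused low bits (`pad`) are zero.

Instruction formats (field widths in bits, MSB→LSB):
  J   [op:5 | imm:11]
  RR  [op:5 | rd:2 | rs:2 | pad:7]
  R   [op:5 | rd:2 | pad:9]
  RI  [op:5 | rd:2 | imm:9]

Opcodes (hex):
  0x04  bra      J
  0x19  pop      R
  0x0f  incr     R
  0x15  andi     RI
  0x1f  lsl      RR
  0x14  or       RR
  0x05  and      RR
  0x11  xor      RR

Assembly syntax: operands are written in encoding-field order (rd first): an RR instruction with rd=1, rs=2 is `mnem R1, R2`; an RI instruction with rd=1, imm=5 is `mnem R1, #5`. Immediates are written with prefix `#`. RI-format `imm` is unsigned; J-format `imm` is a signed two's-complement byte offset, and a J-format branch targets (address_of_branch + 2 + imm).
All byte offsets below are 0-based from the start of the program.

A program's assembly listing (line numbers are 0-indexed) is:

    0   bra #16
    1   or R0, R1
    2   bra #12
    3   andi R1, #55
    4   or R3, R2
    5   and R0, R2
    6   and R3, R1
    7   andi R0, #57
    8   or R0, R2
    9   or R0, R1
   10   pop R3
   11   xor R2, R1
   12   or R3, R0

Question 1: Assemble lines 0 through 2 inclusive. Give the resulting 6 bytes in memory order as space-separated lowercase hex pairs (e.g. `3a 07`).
0. bra fields op=0x4:5|imm=16:11 → word 2010h → 10 20
1. or fields op=0x14:5|rd=0:2|rs=1:2|pad=0:7 → word a080h → 80 a0
2. bra fields op=0x4:5|imm=12:11 → word 200ch → 0c 20

10 20 80 a0 0c 20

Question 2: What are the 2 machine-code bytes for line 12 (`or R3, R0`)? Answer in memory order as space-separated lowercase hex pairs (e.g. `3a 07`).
00 a6

L12: or op=0x14:5|rd=3:2|rs=0:2|pad=0:7 ⇒ 0xa600 ⇒ little 00 a6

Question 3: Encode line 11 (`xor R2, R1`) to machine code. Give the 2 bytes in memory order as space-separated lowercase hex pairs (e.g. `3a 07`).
80 8c

L11: xor op=0x11:5|rd=2:2|rs=1:2|pad=0:7 ⇒ 0x8c80 ⇒ little 80 8c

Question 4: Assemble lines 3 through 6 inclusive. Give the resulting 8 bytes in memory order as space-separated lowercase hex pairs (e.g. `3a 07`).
37 aa 00 a7 00 29 80 2e

L3: andi op=0x15:5|rd=1:2|imm=55:9 ⇒ 0xaa37 ⇒ little 37 aa
L4: or op=0x14:5|rd=3:2|rs=2:2|pad=0:7 ⇒ 0xa700 ⇒ little 00 a7
L5: and op=0x5:5|rd=0:2|rs=2:2|pad=0:7 ⇒ 0x2900 ⇒ little 00 29
L6: and op=0x5:5|rd=3:2|rs=1:2|pad=0:7 ⇒ 0x2e80 ⇒ little 80 2e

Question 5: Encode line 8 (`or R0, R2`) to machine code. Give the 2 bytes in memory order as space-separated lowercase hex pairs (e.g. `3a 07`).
line 8 (or): pack op=0x14:5|rd=0:2|rs=2:2|pad=0:7 = 0xa100; little→ 00 a1

00 a1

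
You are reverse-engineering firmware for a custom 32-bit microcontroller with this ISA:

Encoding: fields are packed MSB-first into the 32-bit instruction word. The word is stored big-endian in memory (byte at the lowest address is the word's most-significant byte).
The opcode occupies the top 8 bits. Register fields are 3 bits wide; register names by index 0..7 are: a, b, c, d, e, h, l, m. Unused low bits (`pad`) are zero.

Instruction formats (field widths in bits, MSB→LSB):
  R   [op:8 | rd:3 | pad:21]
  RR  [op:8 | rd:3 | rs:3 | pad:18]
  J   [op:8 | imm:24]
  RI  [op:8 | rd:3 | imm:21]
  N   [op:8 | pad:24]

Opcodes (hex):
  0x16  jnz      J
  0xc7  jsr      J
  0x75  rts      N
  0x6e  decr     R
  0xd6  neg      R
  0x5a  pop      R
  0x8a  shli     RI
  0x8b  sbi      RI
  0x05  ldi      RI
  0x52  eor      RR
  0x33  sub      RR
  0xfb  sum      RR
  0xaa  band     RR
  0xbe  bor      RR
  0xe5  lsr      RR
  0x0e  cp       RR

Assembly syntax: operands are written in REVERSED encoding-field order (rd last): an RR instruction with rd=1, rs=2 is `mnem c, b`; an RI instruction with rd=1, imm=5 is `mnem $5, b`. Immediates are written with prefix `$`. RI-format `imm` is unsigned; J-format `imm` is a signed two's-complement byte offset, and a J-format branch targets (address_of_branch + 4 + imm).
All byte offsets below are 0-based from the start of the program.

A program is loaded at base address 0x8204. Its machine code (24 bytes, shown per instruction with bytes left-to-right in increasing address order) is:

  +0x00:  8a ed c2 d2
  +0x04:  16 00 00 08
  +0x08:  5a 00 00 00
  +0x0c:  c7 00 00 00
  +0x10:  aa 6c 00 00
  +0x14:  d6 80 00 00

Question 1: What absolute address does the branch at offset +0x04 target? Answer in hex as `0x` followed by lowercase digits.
0x8214

off 0x04: read 16 00 00 08 as big → 0x16000008
  opcode bits[31:24]=0x16: jnz/J
  imm: (w>>0)&0xffffff=0x8 → $8
  target = base 0x8204 + off 0x04 + 4 + imm 8 = 0x8214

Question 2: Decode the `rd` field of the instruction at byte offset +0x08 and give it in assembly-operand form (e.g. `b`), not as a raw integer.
[08] 5a 00 00 00 → 0x5a000000
  op=0x5a000000>>24=0x5a ⇒ pop (R)
  rd@[23:21]=0x0 ⇒ a

a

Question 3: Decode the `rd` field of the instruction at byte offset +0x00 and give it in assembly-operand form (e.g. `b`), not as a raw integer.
[00] 8a ed c2 d2 → 0x8aedc2d2
  op=0x8aedc2d2>>24=0x8a ⇒ shli (RI)
  rd: (w>>21)&0x7=0x7 → m
  imm: (w>>0)&0x1fffff=0xdc2d2 → $901842

m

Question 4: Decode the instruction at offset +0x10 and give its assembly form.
band d, d

+0x10: aa 6c 00 00 ⇒ word 0xaa6c0000 (big)
  op=0xaa6c0000>>24=0xaa ⇒ band (RR)
  rd@[23:21]=0x3 ⇒ d
  rs@[20:18]=0x3 ⇒ d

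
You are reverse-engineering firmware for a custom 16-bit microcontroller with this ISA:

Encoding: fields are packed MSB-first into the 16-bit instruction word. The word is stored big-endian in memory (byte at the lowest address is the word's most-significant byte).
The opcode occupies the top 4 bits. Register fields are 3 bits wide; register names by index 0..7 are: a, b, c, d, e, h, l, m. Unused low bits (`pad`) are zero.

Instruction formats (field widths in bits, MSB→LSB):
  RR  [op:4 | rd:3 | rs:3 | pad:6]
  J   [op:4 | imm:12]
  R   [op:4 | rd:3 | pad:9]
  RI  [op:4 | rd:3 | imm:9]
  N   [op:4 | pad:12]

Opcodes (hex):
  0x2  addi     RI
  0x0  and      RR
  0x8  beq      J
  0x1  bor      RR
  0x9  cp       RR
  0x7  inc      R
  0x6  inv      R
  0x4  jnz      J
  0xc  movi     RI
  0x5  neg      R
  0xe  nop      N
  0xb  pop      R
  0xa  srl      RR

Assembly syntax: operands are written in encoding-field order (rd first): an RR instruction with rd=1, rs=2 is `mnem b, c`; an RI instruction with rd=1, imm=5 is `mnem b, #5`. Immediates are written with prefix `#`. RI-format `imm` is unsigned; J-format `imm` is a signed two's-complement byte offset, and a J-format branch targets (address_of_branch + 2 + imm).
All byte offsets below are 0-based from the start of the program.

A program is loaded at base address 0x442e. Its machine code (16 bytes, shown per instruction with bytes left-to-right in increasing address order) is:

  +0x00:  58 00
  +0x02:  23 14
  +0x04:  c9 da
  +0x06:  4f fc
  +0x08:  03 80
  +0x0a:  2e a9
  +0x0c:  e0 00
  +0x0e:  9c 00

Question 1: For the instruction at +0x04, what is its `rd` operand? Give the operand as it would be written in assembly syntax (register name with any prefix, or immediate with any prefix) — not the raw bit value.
+0x04: c9 da ⇒ word 0xc9da (big)
  top 4b → 0xc → movi [RI]
  rd@[11:9]=0x4 ⇒ e
  imm@[8:0]=0x1da ⇒ #474

e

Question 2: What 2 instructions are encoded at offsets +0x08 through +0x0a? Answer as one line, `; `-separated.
and b, l; addi m, #169

off 0x08: read 03 80 as big → 0x0380
  opcode bits[15:12]=0x0: and/RR
  rd: (w>>9)&0x7=0x1 → b
  rs: (w>>6)&0x7=0x6 → l
off 0x0a: read 2e a9 as big → 0x2ea9
  opcode bits[15:12]=0x2: addi/RI
  rd: (w>>9)&0x7=0x7 → m
  imm: (w>>0)&0x1ff=0xa9 → #169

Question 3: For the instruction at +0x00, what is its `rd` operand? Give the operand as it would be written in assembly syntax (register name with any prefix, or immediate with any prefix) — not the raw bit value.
off 0x00: read 58 00 as big → 0x5800
  opcode bits[15:12]=0x5: neg/R
  rd@[11:9]=0x4 ⇒ e

e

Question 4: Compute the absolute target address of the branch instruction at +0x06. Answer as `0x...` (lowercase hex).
off 0x06: read 4f fc as big → 0x4ffc
  top 4b → 0x4 → jnz [J]
  [11:0] imm=4092 (s12→-4) = #-4
  target = base 0x442e + off 0x06 + 2 + imm -4 = 0x4432

0x4432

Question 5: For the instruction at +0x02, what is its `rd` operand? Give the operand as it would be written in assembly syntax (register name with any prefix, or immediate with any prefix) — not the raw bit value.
[02] 23 14 → 0x2314
  op=0x2314>>12=0x2 ⇒ addi (RI)
  rd: (w>>9)&0x7=0x1 → b
  imm: (w>>0)&0x1ff=0x114 → #276

b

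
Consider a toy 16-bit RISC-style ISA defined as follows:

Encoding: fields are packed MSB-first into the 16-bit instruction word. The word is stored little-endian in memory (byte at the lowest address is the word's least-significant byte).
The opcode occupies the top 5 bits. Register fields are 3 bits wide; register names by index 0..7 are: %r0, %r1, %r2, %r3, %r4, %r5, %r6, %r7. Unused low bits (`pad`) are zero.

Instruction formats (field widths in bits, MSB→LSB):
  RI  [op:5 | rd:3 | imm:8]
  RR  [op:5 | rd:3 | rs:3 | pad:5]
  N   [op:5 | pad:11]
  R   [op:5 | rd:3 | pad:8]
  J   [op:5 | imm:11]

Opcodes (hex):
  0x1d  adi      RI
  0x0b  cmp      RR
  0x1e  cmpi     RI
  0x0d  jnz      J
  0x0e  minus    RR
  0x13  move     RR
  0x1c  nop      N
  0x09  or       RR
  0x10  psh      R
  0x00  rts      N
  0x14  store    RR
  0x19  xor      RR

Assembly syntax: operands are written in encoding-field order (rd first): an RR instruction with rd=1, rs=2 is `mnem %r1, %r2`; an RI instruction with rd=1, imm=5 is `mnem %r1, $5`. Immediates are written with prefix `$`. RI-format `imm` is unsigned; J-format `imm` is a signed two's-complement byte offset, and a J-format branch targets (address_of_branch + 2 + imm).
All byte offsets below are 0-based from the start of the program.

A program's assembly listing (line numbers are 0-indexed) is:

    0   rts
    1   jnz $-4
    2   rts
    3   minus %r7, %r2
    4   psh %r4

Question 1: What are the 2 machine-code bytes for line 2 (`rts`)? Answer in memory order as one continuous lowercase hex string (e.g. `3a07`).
2. rts fields op=0x0:5|pad=0:11 → word 0000h → 00 00

0000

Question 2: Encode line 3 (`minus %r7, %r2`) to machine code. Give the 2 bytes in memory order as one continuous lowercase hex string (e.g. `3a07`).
3. minus fields op=0xe:5|rd=7:3|rs=2:3|pad=0:5 → word 7740h → 40 77

4077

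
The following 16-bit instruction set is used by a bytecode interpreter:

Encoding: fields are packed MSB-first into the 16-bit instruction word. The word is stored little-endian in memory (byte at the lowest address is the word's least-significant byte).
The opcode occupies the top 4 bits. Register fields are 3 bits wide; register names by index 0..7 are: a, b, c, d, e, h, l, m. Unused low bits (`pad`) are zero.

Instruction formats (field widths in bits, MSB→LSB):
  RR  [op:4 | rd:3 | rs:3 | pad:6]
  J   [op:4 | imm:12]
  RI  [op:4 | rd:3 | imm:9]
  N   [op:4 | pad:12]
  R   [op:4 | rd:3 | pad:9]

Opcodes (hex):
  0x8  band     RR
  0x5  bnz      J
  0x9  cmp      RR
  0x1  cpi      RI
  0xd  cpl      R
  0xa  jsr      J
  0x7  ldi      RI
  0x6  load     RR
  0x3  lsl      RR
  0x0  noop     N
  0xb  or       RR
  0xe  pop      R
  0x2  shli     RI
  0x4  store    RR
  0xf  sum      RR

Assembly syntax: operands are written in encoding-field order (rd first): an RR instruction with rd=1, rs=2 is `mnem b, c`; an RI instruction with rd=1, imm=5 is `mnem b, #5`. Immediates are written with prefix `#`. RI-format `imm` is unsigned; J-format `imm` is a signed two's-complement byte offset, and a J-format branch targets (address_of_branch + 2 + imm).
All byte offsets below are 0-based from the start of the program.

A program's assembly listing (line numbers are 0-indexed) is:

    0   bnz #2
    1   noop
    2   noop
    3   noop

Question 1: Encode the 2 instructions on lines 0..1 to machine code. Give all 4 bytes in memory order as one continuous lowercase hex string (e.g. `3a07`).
02500000

0. bnz fields op=0x5:4|imm=2:12 → word 5002h → 02 50
1. noop fields op=0x0:4|pad=0:12 → word 0000h → 00 00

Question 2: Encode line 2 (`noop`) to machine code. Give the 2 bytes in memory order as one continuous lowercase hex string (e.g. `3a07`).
0000

2. noop fields op=0x0:4|pad=0:12 → word 0000h → 00 00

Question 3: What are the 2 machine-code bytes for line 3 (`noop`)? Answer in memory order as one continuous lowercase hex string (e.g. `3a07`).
3. noop fields op=0x0:4|pad=0:12 → word 0000h → 00 00

0000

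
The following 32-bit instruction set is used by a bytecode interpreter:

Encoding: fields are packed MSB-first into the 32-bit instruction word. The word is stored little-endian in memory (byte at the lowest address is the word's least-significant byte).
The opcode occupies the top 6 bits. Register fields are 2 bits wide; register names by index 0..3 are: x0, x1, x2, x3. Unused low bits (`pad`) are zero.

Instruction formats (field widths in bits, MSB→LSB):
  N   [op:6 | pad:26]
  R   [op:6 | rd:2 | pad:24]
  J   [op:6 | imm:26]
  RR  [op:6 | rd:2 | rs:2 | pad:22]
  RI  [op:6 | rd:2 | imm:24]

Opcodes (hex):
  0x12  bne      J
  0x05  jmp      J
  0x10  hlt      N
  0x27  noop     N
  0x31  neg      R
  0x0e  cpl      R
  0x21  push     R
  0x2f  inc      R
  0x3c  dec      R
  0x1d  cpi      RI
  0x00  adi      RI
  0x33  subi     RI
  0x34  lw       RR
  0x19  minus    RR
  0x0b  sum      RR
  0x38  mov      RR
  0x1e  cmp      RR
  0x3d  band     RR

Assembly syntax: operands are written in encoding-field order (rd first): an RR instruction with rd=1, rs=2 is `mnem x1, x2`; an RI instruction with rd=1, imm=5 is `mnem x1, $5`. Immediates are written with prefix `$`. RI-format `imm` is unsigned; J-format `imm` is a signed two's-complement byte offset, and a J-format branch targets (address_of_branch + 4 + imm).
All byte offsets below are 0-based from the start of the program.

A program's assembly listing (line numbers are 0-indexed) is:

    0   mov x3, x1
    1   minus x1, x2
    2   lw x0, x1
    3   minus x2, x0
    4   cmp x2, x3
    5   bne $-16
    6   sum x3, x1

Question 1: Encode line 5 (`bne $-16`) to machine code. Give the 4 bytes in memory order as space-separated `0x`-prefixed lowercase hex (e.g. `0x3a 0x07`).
line 5 (bne): pack op=0x12:6|imm=-16:26 = 0x4bfffff0; little→ f0 ff ff 4b

0xf0 0xff 0xff 0x4b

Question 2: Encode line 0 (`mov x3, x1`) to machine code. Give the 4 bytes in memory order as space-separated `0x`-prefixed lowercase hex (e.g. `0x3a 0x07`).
L0: mov op=0x38:6|rd=3:2|rs=1:2|pad=0:22 ⇒ 0xe3400000 ⇒ little 00 00 40 e3

0x00 0x00 0x40 0xe3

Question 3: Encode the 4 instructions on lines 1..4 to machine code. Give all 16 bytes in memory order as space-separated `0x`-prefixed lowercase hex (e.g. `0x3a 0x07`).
0x00 0x00 0x80 0x65 0x00 0x00 0x40 0xd0 0x00 0x00 0x00 0x66 0x00 0x00 0xc0 0x7a

1. minus fields op=0x19:6|rd=1:2|rs=2:2|pad=0:22 → word 65800000h → 00 00 80 65
2. lw fields op=0x34:6|rd=0:2|rs=1:2|pad=0:22 → word d0400000h → 00 00 40 d0
3. minus fields op=0x19:6|rd=2:2|rs=0:2|pad=0:22 → word 66000000h → 00 00 00 66
4. cmp fields op=0x1e:6|rd=2:2|rs=3:2|pad=0:22 → word 7ac00000h → 00 00 c0 7a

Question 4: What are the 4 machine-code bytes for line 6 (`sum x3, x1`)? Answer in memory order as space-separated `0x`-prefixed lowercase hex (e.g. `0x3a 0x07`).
6. sum fields op=0xb:6|rd=3:2|rs=1:2|pad=0:22 → word 2f400000h → 00 00 40 2f

0x00 0x00 0x40 0x2f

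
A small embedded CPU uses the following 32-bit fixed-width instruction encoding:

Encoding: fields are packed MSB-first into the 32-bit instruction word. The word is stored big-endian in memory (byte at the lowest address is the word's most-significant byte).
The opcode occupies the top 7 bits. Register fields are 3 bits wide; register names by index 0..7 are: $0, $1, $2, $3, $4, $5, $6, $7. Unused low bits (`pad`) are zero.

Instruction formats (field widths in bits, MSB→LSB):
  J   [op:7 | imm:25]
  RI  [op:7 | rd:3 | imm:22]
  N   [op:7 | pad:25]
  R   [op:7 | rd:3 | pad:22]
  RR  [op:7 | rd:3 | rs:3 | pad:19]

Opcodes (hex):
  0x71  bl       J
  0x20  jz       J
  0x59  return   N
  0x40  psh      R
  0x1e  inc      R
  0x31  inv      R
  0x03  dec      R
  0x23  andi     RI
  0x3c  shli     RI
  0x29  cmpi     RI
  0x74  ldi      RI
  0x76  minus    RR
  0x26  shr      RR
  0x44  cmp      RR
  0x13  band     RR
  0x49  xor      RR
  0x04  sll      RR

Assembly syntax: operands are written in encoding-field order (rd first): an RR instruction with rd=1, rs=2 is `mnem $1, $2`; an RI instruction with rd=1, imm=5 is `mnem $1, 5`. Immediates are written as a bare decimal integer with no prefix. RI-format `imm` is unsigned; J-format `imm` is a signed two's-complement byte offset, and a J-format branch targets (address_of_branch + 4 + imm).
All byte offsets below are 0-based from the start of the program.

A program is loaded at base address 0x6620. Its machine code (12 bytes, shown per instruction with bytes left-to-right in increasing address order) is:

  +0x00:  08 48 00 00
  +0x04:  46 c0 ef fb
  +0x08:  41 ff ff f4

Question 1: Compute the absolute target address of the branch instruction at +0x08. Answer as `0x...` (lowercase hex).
off 0x08: read 41 ff ff f4 as big → 0x41fffff4
  opcode bits[31:25]=0x20: jz/J
  imm@[24:0]=0x1fffff4 (s25→-12) ⇒ -12
  target = base 0x6620 + off 0x08 + 4 + imm -12 = 0x6620

0x6620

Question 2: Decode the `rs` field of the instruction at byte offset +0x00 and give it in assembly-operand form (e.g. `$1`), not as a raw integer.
+0x00: 08 48 00 00 ⇒ word 0x08480000 (big)
  top 7b → 0x4 → sll [RR]
  rd: (w>>22)&0x7=0x1 → $1
  rs: (w>>19)&0x7=0x1 → $1

$1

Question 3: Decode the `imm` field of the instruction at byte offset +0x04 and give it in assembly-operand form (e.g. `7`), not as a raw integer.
61435

+0x04: 46 c0 ef fb ⇒ word 0x46c0effb (big)
  op=0x46c0effb>>25=0x23 ⇒ andi (RI)
  [24:22] rd=3 = $3
  [21:0] imm=61435 = 61435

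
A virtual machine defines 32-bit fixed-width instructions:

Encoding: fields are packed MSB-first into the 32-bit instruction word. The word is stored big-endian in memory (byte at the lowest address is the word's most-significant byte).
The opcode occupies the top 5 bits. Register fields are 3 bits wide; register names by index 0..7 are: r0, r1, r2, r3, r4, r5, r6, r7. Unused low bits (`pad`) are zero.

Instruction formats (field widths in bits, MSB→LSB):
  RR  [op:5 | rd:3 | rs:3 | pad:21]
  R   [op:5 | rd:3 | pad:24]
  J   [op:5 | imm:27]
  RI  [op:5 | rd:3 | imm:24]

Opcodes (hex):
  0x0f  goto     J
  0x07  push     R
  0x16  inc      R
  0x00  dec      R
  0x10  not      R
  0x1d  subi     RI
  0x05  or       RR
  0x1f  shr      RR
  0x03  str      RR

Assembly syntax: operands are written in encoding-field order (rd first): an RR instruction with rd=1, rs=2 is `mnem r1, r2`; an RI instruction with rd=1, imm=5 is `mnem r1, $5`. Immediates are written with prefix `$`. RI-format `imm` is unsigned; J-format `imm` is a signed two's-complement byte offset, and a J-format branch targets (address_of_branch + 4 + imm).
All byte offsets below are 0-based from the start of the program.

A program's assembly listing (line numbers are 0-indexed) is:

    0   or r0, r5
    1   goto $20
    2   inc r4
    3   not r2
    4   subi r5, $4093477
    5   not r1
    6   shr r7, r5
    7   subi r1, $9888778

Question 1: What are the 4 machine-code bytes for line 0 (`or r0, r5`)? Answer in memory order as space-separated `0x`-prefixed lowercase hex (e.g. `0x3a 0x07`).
0x28 0xa0 0x00 0x00

0. or fields op=0x5:5|rd=0:3|rs=5:3|pad=0:21 → word 28a00000h → 28 a0 00 00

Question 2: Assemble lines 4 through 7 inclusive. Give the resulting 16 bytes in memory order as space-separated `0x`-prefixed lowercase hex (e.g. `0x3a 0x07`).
4. subi fields op=0x1d:5|rd=5:3|imm=4093477:24 → word ed3e7625h → ed 3e 76 25
5. not fields op=0x10:5|rd=1:3|pad=0:24 → word 81000000h → 81 00 00 00
6. shr fields op=0x1f:5|rd=7:3|rs=5:3|pad=0:21 → word ffa00000h → ff a0 00 00
7. subi fields op=0x1d:5|rd=1:3|imm=9888778:24 → word e996e40ah → e9 96 e4 0a

0xed 0x3e 0x76 0x25 0x81 0x00 0x00 0x00 0xff 0xa0 0x00 0x00 0xe9 0x96 0xe4 0x0a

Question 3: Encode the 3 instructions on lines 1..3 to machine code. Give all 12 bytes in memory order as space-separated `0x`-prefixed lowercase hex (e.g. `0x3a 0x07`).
0x78 0x00 0x00 0x14 0xb4 0x00 0x00 0x00 0x82 0x00 0x00 0x00

L1: goto op=0xf:5|imm=20:27 ⇒ 0x78000014 ⇒ big 78 00 00 14
L2: inc op=0x16:5|rd=4:3|pad=0:24 ⇒ 0xb4000000 ⇒ big b4 00 00 00
L3: not op=0x10:5|rd=2:3|pad=0:24 ⇒ 0x82000000 ⇒ big 82 00 00 00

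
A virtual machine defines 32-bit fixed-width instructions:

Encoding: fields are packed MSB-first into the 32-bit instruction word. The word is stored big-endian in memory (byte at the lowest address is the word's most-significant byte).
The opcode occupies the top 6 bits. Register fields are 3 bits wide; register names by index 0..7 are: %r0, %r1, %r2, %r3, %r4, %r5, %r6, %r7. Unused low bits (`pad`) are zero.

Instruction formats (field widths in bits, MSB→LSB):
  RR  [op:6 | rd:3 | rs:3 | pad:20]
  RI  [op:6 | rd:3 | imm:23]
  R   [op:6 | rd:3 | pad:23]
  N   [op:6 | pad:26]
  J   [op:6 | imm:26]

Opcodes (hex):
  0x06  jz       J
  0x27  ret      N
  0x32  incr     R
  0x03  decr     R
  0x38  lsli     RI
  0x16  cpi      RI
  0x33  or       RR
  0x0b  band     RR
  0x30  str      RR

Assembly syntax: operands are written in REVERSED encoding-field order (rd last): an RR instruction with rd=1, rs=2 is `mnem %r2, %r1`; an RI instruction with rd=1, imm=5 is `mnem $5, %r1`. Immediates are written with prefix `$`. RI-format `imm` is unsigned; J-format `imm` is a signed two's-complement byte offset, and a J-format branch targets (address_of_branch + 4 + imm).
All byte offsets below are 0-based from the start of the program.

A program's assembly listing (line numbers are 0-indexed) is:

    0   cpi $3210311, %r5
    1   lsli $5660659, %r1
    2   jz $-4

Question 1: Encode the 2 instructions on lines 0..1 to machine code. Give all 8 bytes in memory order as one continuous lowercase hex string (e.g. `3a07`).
L0: cpi op=0x16:6|rd=5:3|imm=3210311:23 ⇒ 0x5ab0fc47 ⇒ big 5a b0 fc 47
L1: lsli op=0x38:6|rd=1:3|imm=5660659:23 ⇒ 0xe0d65ff3 ⇒ big e0 d6 5f f3

5ab0fc47e0d65ff3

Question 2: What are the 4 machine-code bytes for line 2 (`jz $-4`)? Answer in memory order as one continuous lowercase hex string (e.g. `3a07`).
L2: jz op=0x6:6|imm=-4:26 ⇒ 0x1bfffffc ⇒ big 1b ff ff fc

1bfffffc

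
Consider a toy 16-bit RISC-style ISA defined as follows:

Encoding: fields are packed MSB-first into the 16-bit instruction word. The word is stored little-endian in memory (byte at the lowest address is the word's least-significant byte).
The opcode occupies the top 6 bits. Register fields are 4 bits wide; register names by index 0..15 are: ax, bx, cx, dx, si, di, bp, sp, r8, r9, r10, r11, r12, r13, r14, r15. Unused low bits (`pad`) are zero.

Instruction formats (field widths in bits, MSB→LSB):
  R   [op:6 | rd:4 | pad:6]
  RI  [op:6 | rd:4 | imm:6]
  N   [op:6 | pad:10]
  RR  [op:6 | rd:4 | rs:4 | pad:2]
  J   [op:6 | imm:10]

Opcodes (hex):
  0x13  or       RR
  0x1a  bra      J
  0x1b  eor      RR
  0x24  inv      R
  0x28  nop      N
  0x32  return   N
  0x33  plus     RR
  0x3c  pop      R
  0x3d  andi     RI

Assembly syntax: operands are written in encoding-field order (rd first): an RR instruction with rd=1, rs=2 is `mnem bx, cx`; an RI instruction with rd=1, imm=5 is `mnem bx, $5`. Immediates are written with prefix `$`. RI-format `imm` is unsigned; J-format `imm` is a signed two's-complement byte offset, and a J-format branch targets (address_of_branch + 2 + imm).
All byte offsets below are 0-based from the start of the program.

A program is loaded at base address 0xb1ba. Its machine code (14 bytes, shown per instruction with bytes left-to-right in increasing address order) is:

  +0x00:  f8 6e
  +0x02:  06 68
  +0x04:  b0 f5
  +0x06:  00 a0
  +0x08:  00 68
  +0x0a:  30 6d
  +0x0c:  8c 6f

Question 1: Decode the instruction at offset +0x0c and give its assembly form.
eor r14, dx

off 0x0c: read 8c 6f as little → 0x6f8c
  opcode bits[15:10]=0x1b: eor/RR
  rd@[9:6]=0xe ⇒ r14
  rs@[5:2]=0x3 ⇒ dx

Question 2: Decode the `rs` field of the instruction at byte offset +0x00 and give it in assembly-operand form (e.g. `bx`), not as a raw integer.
r14

@+00  little-endian(f8 6e) = 0x6ef8
  op=0x6ef8>>10=0x1b ⇒ eor (RR)
  rd@[9:6]=0xb ⇒ r11
  rs@[5:2]=0xe ⇒ r14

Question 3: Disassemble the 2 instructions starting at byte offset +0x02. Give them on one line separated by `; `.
bra $6; andi bp, $48

@+02  little-endian(06 68) = 0x6806
  op=0x6806>>10=0x1a ⇒ bra (J)
  imm: (w>>0)&0x3ff=0x6 → $6
@+04  little-endian(b0 f5) = 0xf5b0
  op=0xf5b0>>10=0x3d ⇒ andi (RI)
  rd: (w>>6)&0xf=0x6 → bp
  imm: (w>>0)&0x3f=0x30 → $48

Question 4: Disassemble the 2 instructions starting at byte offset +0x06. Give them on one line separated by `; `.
+0x06: 00 a0 ⇒ word 0xa000 (little)
  opcode bits[15:10]=0x28: nop/N
+0x08: 00 68 ⇒ word 0x6800 (little)
  opcode bits[15:10]=0x1a: bra/J
  imm@[9:0]=0x0 ⇒ $0

nop; bra $0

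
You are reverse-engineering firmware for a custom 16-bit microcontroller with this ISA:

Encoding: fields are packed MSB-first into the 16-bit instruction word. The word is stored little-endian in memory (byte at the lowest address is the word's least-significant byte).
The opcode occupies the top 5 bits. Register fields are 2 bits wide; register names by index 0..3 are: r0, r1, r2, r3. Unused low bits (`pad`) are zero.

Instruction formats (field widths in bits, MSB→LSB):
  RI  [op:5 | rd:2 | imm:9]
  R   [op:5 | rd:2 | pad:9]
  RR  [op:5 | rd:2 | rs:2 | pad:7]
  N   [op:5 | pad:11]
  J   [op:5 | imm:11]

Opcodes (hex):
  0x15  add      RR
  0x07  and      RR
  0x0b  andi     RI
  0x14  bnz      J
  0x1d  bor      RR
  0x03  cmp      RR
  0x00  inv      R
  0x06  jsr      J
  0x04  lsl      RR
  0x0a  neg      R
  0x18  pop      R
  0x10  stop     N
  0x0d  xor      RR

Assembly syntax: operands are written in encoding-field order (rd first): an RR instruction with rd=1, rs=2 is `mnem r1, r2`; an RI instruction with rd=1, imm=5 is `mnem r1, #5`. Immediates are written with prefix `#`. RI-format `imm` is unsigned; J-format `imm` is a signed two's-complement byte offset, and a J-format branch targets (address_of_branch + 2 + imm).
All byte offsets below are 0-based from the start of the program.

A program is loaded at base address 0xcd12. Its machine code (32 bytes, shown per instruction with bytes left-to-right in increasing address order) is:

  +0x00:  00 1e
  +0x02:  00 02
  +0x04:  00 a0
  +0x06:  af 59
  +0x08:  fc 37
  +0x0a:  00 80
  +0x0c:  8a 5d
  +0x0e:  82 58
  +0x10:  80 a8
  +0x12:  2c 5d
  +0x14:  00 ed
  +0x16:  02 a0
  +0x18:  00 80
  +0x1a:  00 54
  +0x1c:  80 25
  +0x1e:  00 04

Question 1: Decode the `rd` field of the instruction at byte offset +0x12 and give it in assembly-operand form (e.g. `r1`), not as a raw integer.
@+12  little-endian(2c 5d) = 0x5d2c
  op=0x5d2c>>11=0xb ⇒ andi (RI)
  rd: (w>>9)&0x3=0x2 → r2
  imm: (w>>0)&0x1ff=0x12c → #300

r2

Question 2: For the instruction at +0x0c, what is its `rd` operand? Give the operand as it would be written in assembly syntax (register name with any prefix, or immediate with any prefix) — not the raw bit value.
r2

[0c] 8a 5d → 0x5d8a
  opcode bits[15:11]=0xb: andi/RI
  rd: (w>>9)&0x3=0x2 → r2
  imm: (w>>0)&0x1ff=0x18a → #394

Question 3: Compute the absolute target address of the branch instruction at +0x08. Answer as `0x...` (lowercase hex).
0xcd18

+0x08: fc 37 ⇒ word 0x37fc (little)
  top 5b → 0x6 → jsr [J]
  imm: (w>>0)&0x7ff=0x7fc (s11→-4) → #-4
  target = base 0xcd12 + off 0x08 + 2 + imm -4 = 0xcd18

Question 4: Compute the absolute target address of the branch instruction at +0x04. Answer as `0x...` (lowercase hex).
+0x04: 00 a0 ⇒ word 0xa000 (little)
  opcode bits[15:11]=0x14: bnz/J
  imm@[10:0]=0x0 ⇒ #0
  target = base 0xcd12 + off 0x04 + 2 + imm 0 = 0xcd18

0xcd18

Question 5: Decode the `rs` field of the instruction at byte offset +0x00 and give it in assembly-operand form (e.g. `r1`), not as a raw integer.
r0

@+00  little-endian(00 1e) = 0x1e00
  opcode bits[15:11]=0x3: cmp/RR
  rd: (w>>9)&0x3=0x3 → r3
  rs: (w>>7)&0x3=0x0 → r0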